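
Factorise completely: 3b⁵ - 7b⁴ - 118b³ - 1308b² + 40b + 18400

Testing divisors of the constant over divisors of the leading coefficient, b = 10 is a root, giving the factor (b - 10) and quotient 3b⁴ + 23b³ + 112b² - 188b - 1840.
Continuing, b = 10/3 is a root, so (3b - 10) is a factor; dividing leaves b³ + 11b² + 74b + 184.
Next, b = -4 is a root, so (b + 4) is a factor; dividing leaves b² + 7b + 46.
The quadratic b² + 7b + 46 has discriminant -135 < 0 and is irreducible over ℤ.

(3b - 10)(b + 4)(b - 10)(b² + 7b + 46)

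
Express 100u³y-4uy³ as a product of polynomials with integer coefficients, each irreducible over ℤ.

4uy(5u+y)(5u-y)

Pull out the common factor 4uy; 25u²-y² is a difference of squares.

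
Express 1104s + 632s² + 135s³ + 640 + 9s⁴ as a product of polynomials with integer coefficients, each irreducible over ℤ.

(3s + 4)(3s + 5)(s + 4)(s + 8)

Trying the rational-root candidates, s = -5/3 is a root, giving the factor (3s + 5) and quotient 3s³ + 40s² + 144s + 128.
Next, s = -4 is a root, giving the factor (s + 4) and quotient 3s² + 28s + 32.
The remaining quadratic factors as (3s + 4)(s + 8).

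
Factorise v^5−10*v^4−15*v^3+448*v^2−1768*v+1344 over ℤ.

Among the possible rational roots, v = 1 is a root, so (v−1) divides it; the quotient is v^4−9*v^3−24*v^2+424*v−1344.
Then v = −7 is a root, so (v+7) is a factor; dividing leaves v^3−16*v^2+88*v−192.
Continuing, v = 8 is a root, giving the factor (v−8) and quotient v^2−8*v+24.
The quadratic v^2−8*v+24 has discriminant −32 < 0 and is irreducible over ℤ.

(v+7)*(v−1)*(v−8)*(v^2−8*v+24)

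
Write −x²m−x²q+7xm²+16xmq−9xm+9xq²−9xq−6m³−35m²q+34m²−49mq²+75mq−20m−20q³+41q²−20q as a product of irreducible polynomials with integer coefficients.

−(x−6m−5q+4)(x−m−4q+5)(m+q)

Group: x(−xm−xq+6m²+11mq−4m+5q²−4q) + (−m−4q+5)(−xm−xq+6m²+11mq−4m+5q²−4q); both groups contain (−xm−xq+6m²+11mq−4m+5q²−4q), so (x−m−4q+5) is a factor with cofactor −xm−xq+6m²+11mq−4m+5q²−4q.
The cofactor groups again: −xm−xq+6m²+11mq−4m+5q²−4q = −m(x−6m−5q+4) − q(x−6m−5q+4); both groups contain (x−6m−5q+4), giving −(m+q)(x−6m−5q+4).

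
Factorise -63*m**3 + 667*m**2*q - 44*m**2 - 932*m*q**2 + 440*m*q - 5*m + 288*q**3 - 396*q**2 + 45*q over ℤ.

Group: 7*m*(-9*m**2 + 85*m*q - 5*m - 36*q**2 + 45*q) + (-8*q + 1)*(-9*m**2 + 85*m*q - 5*m - 36*q**2 + 45*q); both groups contain (-9*m**2 + 85*m*q - 5*m - 36*q**2 + 45*q), so (7*m - 8*q + 1) is a factor with cofactor -9*m**2 + 85*m*q - 5*m - 36*q**2 + 45*q.
The cofactor groups again: -9*m**2 + 85*m*q - 5*m - 36*q**2 + 45*q = -m*(9*m - 4*q + 5) + 9*q*(9*m - 4*q + 5); both groups contain (9*m - 4*q + 5), giving -(m - 9*q)*(9*m - 4*q + 5).

-(7*m - 8*q + 1)*(9*m - 4*q + 5)*(m - 9*q)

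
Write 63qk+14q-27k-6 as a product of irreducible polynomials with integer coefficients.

Group as (63qk+14q) + (-27k-6) = 7q(9k+2) - 3(9k+2).
Both groups share the factor (9k+2).

(7q-3)(9k+2)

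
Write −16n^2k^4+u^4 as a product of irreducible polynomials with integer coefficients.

−(4nk^2+u^2)(4nk^2−u^2)

Recognize a difference of squares with the parts u^2 and 4nk^2.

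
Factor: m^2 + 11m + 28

(m + 4)(m + 7)

Two integers with product 28 and sum 11 are 7 and 4.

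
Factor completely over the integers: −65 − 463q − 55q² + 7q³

(7q + 1)(q + 5)(q − 13)

Testing divisors of the constant over divisors of the leading coefficient, q = −1/7 is a root, so (7q + 1) is a factor; dividing leaves q² − 8q − 65.
The remaining quadratic factors as (q + 5)(q − 13).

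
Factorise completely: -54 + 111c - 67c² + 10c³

(2c - 9)(5c - 6)(c - 1)

By the rational root theorem, c = 6/5 is a root, so (5c - 6) divides it; the quotient is 2c² - 11c + 9.
The remaining quadratic factors as (c - 1)(2c - 9).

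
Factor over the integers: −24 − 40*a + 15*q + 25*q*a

Group as (25*q*a + 15*q) + (−40*a − 24) = 5*q*(5*a + 3) − 8*(5*a + 3).
Both groups share the factor (5*a + 3).

(5*a + 3)*(5*q − 8)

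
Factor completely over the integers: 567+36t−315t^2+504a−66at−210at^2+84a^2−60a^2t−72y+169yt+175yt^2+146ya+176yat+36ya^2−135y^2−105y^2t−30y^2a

−(3y−5t+7)(5y−6a−9)(2a+7t+9)

Group: 3y(−10ya−35yt−45y+12a^2+42at+72a+63t+81) + (−5t+7)(−10ya−35yt−45y+12a^2+42at+72a+63t+81); both groups contain (−10ya−35yt−45y+12a^2+42at+72a+63t+81), so (3y−5t+7) is a factor with cofactor −10ya−35yt−45y+12a^2+42at+72a+63t+81.
The cofactor groups again: −10ya−35yt−45y+12a^2+42at+72a+63t+81 = −5y(2a+7t+9) + (6a+9)(2a+7t+9); both groups contain (2a+7t+9), giving −(5y−6a−9)(2a+7t+9).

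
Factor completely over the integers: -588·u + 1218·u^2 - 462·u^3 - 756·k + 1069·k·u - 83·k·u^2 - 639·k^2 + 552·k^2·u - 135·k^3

Group: 3·k·(-45·k^2 + 19·k·u - 108·k + 42·u^2 - 84·u) + (-11·u + 7)·(-45·k^2 + 19·k·u - 108·k + 42·u^2 - 84·u); both groups contain (-45·k^2 + 19·k·u - 108·k + 42·u^2 - 84·u), so (3·k - 11·u + 7) is a factor with cofactor -45·k^2 + 19·k·u - 108·k + 42·u^2 - 84·u.
The cofactor groups again: -45·k^2 + 19·k·u - 108·k + 42·u^2 - 84·u = -5·k·(9·k + 7·u) + (6·u - 12)·(9·k + 7·u); both groups contain (9·k + 7·u), giving -(5·k - 6·u + 12)·(9·k + 7·u).

-(3·k - 11·u + 7)·(5·k - 6·u + 12)·(9·k + 7·u)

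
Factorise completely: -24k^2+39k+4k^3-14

(2k-1)(2k-7)(k-2)

Among the possible rational roots, k = 2 is a root, giving the factor (k-2) and quotient 4k^2-16k+7.
The remaining quadratic factors as (2k-1)(2k-7).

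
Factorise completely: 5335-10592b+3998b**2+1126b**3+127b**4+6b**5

(6b-5)(b+11)(b-1)(b**2+12b+97)

Among the possible rational roots, b = 5/6 is a root, so (6b-5) divides it; the quotient is b**4+22b**3+206b**2+838b-1067.
Next, b = 1 is a root, so (b-1) is a factor; dividing leaves b**3+23b**2+229b+1067.
Next, b = -11 is a root, so (b+11) is a factor; dividing leaves b**2+12b+97.
The quadratic b**2+12b+97 has discriminant -244 < 0 and is irreducible over ℤ.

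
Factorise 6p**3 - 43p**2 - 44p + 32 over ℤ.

(2p - 1)(3p + 4)(p - 8)

Among the possible rational roots, p = 1/2 is a root, so (2p - 1) divides it; the quotient is 3p**2 - 20p - 32.
The remaining quadratic factors as (p - 8)(3p + 4).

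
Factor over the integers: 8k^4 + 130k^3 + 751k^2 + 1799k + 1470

Trying the rational-root candidates, k = −5 is a root, so (k + 5) divides it; the quotient is 8k^3 + 90k^2 + 301k + 294.
Then k = −6 is a root, so (k + 6) divides it; the quotient is 8k^2 + 42k + 49.
The remaining quadratic factors as (4k + 7)(2k + 7).

(2k + 7)(4k + 7)(k + 5)(k + 6)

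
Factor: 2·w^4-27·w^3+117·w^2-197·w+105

Among the possible rational roots, w = 5/2 is a root, giving the factor (2·w-5) and quotient w^3-11·w^2+31·w-21.
Next, w = 3 is a root, so (w-3) is a factor; dividing leaves w^2-8·w+7.
The remaining quadratic factors as (w-7)(w-1).

(2·w-5)·(w-1)·(w-3)·(w-7)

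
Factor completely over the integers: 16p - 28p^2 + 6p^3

Pull out the common factor 2p, then factor the remaining trinomial.

2p(3p - 2)(p - 4)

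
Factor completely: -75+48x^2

3(4x+5)(4x-5)

Every term has a factor of 3. Then 16x^2-25 = (4x)² − (5)².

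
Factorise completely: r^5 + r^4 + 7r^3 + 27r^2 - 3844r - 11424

(r + 3)(r + 7)(r - 8)(r^2 - r + 68)

Trying the rational-root candidates, r = 8 is a root, so (r - 8) divides it; the quotient is r^4 + 9r^3 + 79r^2 + 659r + 1428.
Continuing, r = -3 is a root, so (r + 3) is a factor; dividing leaves r^3 + 6r^2 + 61r + 476.
Next, r = -7 is a root, so (r + 7) is a factor; dividing leaves r^2 - r + 68.
The quadratic r^2 - r + 68 has discriminant -271 < 0 and is irreducible over ℤ.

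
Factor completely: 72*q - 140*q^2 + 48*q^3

Pull out the common factor 4*q, then factor the remaining trinomial.

4*q*(3*q - 2)*(4*q - 9)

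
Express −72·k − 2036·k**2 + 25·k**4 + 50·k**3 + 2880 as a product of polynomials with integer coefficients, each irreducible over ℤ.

By the rational root theorem, k = 6/5 is a root, so (5·k − 6) is a factor; dividing leaves 5·k**3 + 16·k**2 − 388·k − 480.
Then k = −6/5 is a root, giving the factor (5·k + 6) and quotient k**2 + 2·k − 80.
The remaining quadratic factors as (k − 8)(k + 10).

(5·k + 6)·(5·k − 6)·(k + 10)·(k − 8)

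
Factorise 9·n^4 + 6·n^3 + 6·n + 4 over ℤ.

Group as (9·n^4 + 6·n) + (6·n^3 + 4) = 3·n·(3·n^3 + 2) + 2·(3·n^3 + 2).
Both groups share the factor (3·n^3 + 2).

(3·n + 2)·(3·n^3 + 2)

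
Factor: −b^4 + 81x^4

(3x − b)(3x + b)(9x^2 + b^2)

Write as (9x^2)² − (b^2)², then factor 9x^2 − b^2 once more.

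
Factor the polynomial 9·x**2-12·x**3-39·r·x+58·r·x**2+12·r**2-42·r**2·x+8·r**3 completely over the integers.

Group: r·(8·r**2-18·r·x+12·r+4·x**2-3·x) - 3·x·(8·r**2-18·r·x+12·r+4·x**2-3·x); both groups contain (8·r**2-18·r·x+12·r+4·x**2-3·x), so (r-3·x) is a factor with cofactor 8·r**2-18·r·x+12·r+4·x**2-3·x.
The cofactor groups again: 8·r**2-18·r·x+12·r+4·x**2-3·x = 4·r·(2·r-4·x+3) - x·(2·r-4·x+3); both groups contain (2·r-4·x+3), giving (4·r-x)·(2·r-4·x+3).

(2·r-4·x+3)·(4·r-x)·(r-3·x)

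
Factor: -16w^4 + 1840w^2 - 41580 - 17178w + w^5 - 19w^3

By the rational root theorem, w = -2 is a root, giving the factor (w + 2) and quotient w^4 - 18w^3 + 17w^2 + 1806w - 20790.
Then w = 15 is a root, so (w - 15) is a factor; dividing leaves w^3 - 3w^2 - 28w + 1386.
Then w = -11 is a root, so (w + 11) divides it; the quotient is w^2 - 14w + 126.
The quadratic w^2 - 14w + 126 has discriminant -308 < 0 and is irreducible over ℤ.

(w + 11)(w + 2)(w - 15)(w^2 - 14w + 126)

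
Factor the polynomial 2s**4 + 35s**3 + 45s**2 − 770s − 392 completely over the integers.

(2s + 1)(s + 14)(s + 7)(s − 4)

Testing divisors of the constant over divisors of the leading coefficient, s = −14 is a root, giving the factor (s + 14) and quotient 2s**3 + 7s**2 − 53s − 28.
Then s = −7 is a root, so (s + 7) divides it; the quotient is 2s**2 − 7s − 4.
The remaining quadratic factors as (2s + 1)(s − 4).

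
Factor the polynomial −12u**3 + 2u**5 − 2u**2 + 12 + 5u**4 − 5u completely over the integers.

(2u − 3)(u + 4)(u − 1)(u**2 + u + 1)

Among the possible rational roots, u = 1 is a root, so (u − 1) is a factor; dividing leaves 2u**4 + 7u**3 − 5u**2 − 7u − 12.
Continuing, u = 3/2 is a root, so (2u − 3) divides it; the quotient is u**3 + 5u**2 + 5u + 4.
Continuing, u = −4 is a root, giving the factor (u + 4) and quotient u**2 + u + 1.
The quadratic u**2 + u + 1 has discriminant −3 < 0 and is irreducible over ℤ.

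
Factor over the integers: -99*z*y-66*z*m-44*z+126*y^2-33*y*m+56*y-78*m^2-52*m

Group: -11*z*(9*y+6*m+4) + (14*y-13*m)*(9*y+6*m+4); both groups contain (9*y+6*m+4).

-(11*z-14*y+13*m)*(9*y+6*m+4)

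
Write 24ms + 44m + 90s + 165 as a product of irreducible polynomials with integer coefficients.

Group as (24ms + 44m) + (90s + 165) = 4m(6s + 11) + 15(6s + 11).
Both groups share the factor (6s + 11).

(4m + 15)(6s + 11)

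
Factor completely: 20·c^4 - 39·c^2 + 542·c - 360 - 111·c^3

Among the possible rational roots, c = 4/5 is a root, so (5·c - 4) divides it; the quotient is 4·c^3 - 19·c^2 - 23·c + 90.
Then c = 2 is a root, so (c - 2) is a factor; dividing leaves 4·c^2 - 11·c - 45.
The remaining quadratic factors as (4·c + 9)(c - 5).

(4·c + 9)·(5·c - 4)·(c - 2)·(c - 5)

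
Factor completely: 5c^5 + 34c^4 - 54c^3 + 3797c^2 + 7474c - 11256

Testing divisors of the constant over divisors of the leading coefficient, c = -12 is a root, giving the factor (c + 12) and quotient 5c^4 - 26c^3 + 258c^2 + 701c - 938.
Continuing, c = 1 is a root, so (c - 1) is a factor; dividing leaves 5c^3 - 21c^2 + 237c + 938.
Next, c = -14/5 is a root, so (5c + 14) is a factor; dividing leaves c^2 - 7c + 67.
The quadratic c^2 - 7c + 67 has discriminant -219 < 0 and is irreducible over ℤ.

(5c + 14)(c + 12)(c - 1)(c^2 - 7c + 67)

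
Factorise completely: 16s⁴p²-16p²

Every term has a factor of 16p²; factoring it out leaves s⁴-1.
Recognize a difference of squares with the parts s² and 1.
s²-1 is again a difference of squares: (s-1)(s+1).

16p²(s+1)(s-1)(s²+1)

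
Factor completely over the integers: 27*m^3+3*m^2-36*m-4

(9*m+1)*(3*m^2-4)

Group as (27*m^3-36*m) + (3*m^2-4) = 9*m*(3*m^2-4) + (3*m^2-4).
Both groups share the factor (3*m^2-4).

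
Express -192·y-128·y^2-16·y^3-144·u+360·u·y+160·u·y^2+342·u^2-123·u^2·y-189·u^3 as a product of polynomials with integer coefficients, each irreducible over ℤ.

-(3·u+4·y)·(7·u-4·y-8)·(9·u-y-6)

Group: 7·u·(-27·u^2-33·u·y+18·u+4·y^2+24·y) + (-4·y-8)·(-27·u^2-33·u·y+18·u+4·y^2+24·y); both groups contain (-27·u^2-33·u·y+18·u+4·y^2+24·y), so (7·u-4·y-8) is a factor with cofactor -27·u^2-33·u·y+18·u+4·y^2+24·y.
The cofactor groups again: -27·u^2-33·u·y+18·u+4·y^2+24·y = -9·u·(3·u+4·y) + (y+6)·(3·u+4·y); both groups contain (3·u+4·y), giving -(9·u-y-6)·(3·u+4·y).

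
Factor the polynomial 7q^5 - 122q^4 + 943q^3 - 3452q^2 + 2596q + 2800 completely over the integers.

(7q + 4)(q - 2)(q - 7)(q^2 - 9q + 50)

By the rational root theorem, q = -4/7 is a root, giving the factor (7q + 4) and quotient q^4 - 18q^3 + 145q^2 - 576q + 700.
Continuing, q = 2 is a root, giving the factor (q - 2) and quotient q^3 - 16q^2 + 113q - 350.
Continuing, q = 7 is a root, giving the factor (q - 7) and quotient q^2 - 9q + 50.
The quadratic q^2 - 9q + 50 has discriminant -119 < 0 and is irreducible over ℤ.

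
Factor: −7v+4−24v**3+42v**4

Group as (42v**4−7v) + (−24v**3+4) = 7v(6v**3−1) − 4(6v**3−1).
Both groups share the factor (6v**3−1).

(7v−4)(6v**3−1)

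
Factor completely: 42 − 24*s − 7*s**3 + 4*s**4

Group as (4*s**4 − 24*s) + (−7*s**3 + 42) = 4*s*(s**3 − 6) − 7*(s**3 − 6).
Both groups share the factor (s**3 − 6).

(4*s − 7)*(s**3 − 6)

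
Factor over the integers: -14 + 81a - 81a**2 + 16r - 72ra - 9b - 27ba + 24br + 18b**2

Group: 6b(3b - 9a + 2) + (8r + 9a - 7)(3b - 9a + 2); both groups contain (3b - 9a + 2).

(3b - 9a + 2)(6b + 8r + 9a - 7)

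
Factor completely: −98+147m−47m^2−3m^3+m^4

Testing divisors of the constant over divisors of the leading coefficient, m = 2 is a root, so (m−2) divides it; the quotient is m^3−m^2−49m+49.
Continuing, m = 7 is a root, so (m−7) is a factor; dividing leaves m^2+6m−7.
The remaining quadratic factors as (m+7)(m−1).

(m+7)(m−1)(m−2)(m−7)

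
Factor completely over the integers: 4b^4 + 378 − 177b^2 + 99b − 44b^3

(2b + 3)(2b − 3)(b + 3)(b − 14)

By the rational root theorem, b = 14 is a root, so (b − 14) divides it; the quotient is 4b^3 + 12b^2 − 9b − 27.
Next, b = −3 is a root, so (b + 3) divides it; the quotient is 4b^2 − 9.
The remaining quadratic factors as (2b + 3)(2b − 3).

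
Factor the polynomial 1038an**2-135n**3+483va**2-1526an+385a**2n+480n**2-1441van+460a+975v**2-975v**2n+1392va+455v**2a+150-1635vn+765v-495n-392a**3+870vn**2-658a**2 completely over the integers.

(13v-7a-9n+5)(7a-15n+15)(5v+8a-n+2)

Group: 13v(35va-75vn+75v+56a**2-127an+134a+15n**2-45n+30) + (-7a-9n+5)(35va-75vn+75v+56a**2-127an+134a+15n**2-45n+30); both groups contain (35va-75vn+75v+56a**2-127an+134a+15n**2-45n+30), so (13v-7a-9n+5) is a factor with cofactor 35va-75vn+75v+56a**2-127an+134a+15n**2-45n+30.
The cofactor groups again: 35va-75vn+75v+56a**2-127an+134a+15n**2-45n+30 = 5v(7a-15n+15) + (8a-n+2)(7a-15n+15); both groups contain (7a-15n+15), giving (5v+8a-n+2)(7a-15n+15).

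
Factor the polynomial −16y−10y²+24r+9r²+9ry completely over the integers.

Group: 3r(3r+5y+8) − 2y(3r+5y+8); both groups contain (3r+5y+8).

(3r+5y+8)(3r−2y)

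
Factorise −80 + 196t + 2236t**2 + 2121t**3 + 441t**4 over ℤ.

(3t + 10)(3t + 4)(7t + 2)(7t − 1)

Among the possible rational roots, t = −10/3 is a root, so (3t + 10) is a factor; dividing leaves 147t**3 + 217t**2 + 22t − 8.
Continuing, t = −2/7 is a root, so (7t + 2) is a factor; dividing leaves 21t**2 + 25t − 4.
The remaining quadratic factors as (7t − 1)(3t + 4).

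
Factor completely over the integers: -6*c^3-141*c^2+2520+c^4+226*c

(c+4)*(c+9)*(c-14)*(c-5)

Trying the rational-root candidates, c = -9 is a root, so (c+9) divides it; the quotient is c^3-15*c^2-6*c+280.
Continuing, c = 5 is a root, so (c-5) divides it; the quotient is c^2-10*c-56.
The remaining quadratic factors as (c-14)(c+4).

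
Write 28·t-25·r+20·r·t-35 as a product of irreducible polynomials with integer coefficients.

(4·t-5)·(5·r+7)

Group as (20·r·t-25·r) + (28·t-35) = 5·r·(4·t-5) + 7·(4·t-5).
Both groups share the factor (4·t-5).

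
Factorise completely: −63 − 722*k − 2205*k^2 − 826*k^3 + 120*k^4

Trying the rational-root candidates, k = −1/6 is a root, so (6*k + 1) divides it; the quotient is 20*k^3 − 141*k^2 − 344*k − 63.
Then k = −1/5 is a root, so (5*k + 1) is a factor; dividing leaves 4*k^2 − 29*k − 63.
The remaining quadratic factors as (k − 9)(4*k + 7).

(4*k + 7)*(5*k + 1)*(6*k + 1)*(k − 9)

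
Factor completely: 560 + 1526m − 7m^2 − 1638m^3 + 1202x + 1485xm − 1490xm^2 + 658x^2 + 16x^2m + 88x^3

Group: 4x(22x^2 − 73xm + 126x − 117m^2 + 58m + 80) + (14m + 7)(22x^2 − 73xm + 126x − 117m^2 + 58m + 80); both groups contain (22x^2 − 73xm + 126x − 117m^2 + 58m + 80), so (4x + 14m + 7) is a factor with cofactor 22x^2 − 73xm + 126x − 117m^2 + 58m + 80.
The cofactor groups again: 22x^2 − 73xm + 126x − 117m^2 + 58m + 80 = 2x(11x + 13m + 8) + (−9m + 10)(11x + 13m + 8); both groups contain (11x + 13m + 8), giving (2x − 9m + 10)(11x + 13m + 8).

(2x − 9m + 10)(11x + 13m + 8)(4x + 14m + 7)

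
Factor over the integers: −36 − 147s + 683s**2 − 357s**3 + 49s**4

(7s + 1)(7s − 3)(s − 3)(s − 4)

Trying the rational-root candidates, s = 3 is a root, giving the factor (s − 3) and quotient 49s**3 − 210s**2 + 53s + 12.
Then s = 3/7 is a root, so (7s − 3) divides it; the quotient is 7s**2 − 27s − 4.
The remaining quadratic factors as (s − 4)(7s + 1).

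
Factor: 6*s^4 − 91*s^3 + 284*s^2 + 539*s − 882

Trying the rational-root candidates, s = 9 is a root, so (s − 9) divides it; the quotient is 6*s^3 − 37*s^2 − 49*s + 98.
Then s = 7/6 is a root, giving the factor (6*s − 7) and quotient s^2 − 5*s − 14.
The remaining quadratic factors as (s + 2)(s − 7).

(6*s − 7)*(s + 2)*(s − 7)*(s − 9)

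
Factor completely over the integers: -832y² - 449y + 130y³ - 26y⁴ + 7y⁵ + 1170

Among the possible rational roots, y = 5 is a root, giving the factor (y - 5) and quotient 7y⁴ + 9y³ + 175y² + 43y - 234.
Next, y = -9/7 is a root, giving the factor (7y + 9) and quotient y³ + 25y - 26.
Next, y = 1 is a root, so (y - 1) is a factor; dividing leaves y² + y + 26.
The quadratic y² + y + 26 has discriminant -103 < 0 and is irreducible over ℤ.

(7y + 9)(y - 1)(y - 5)(y² + y + 26)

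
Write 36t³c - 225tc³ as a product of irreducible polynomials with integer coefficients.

9ct(2t - 5c)(2t + 5c)

Factor out 9tc, leaving 4t² - 25c², which is a difference of two squares.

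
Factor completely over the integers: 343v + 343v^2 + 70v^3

Pull out the common factor 7v, then factor the remaining trinomial.

7v(2v + 7)(5v + 7)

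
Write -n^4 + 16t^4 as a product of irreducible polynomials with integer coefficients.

(2t - n)(2t + n)(4t^2 + n^2)

Difference of squares twice: with A = 2t and B = n, A⁴ − B⁴ = (A² − B²)(A² + B²), and A² − B² factors again.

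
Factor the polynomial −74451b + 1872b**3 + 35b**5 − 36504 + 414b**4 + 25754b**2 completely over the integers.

(5b − 13)(7b + 3)(b + 13)(b**2 + b + 72)

Among the possible rational roots, b = −13 is a root, giving the factor (b + 13) and quotient 35b**4 − 41b**3 + 2405b**2 − 5511b − 2808.
Continuing, b = −3/7 is a root, giving the factor (7b + 3) and quotient 5b**3 − 8b**2 + 347b − 936.
Next, b = 13/5 is a root, so (5b − 13) divides it; the quotient is b**2 + b + 72.
The quadratic b**2 + b + 72 has discriminant −287 < 0 and is irreducible over ℤ.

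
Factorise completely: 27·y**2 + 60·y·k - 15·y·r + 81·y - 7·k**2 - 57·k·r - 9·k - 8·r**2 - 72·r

Group: 9·y·(3·y + 7·k + r + 9) + (-k - 8·r)·(3·y + 7·k + r + 9); both groups contain (3·y + 7·k + r + 9).

(9·y - k - 8·r)·(3·y + 7·k + r + 9)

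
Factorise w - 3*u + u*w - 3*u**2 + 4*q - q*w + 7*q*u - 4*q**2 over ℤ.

-(4*q - 3*u + w)*(q - u - 1)

Group: -4*q*(q - u - 1) + (3*u - w)*(q - u - 1); both groups contain (q - u - 1).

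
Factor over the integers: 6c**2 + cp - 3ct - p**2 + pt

Group: 2c(3c - p) + (p - t)(3c - p); both groups contain (3c - p).

(2c + p - t)(3c - p)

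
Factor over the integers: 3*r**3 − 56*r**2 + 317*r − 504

(3*r − 8)*(r − 7)*(r − 9)

Among the possible rational roots, r = 8/3 is a root, giving the factor (3*r − 8) and quotient r**2 − 16*r + 63.
The remaining quadratic factors as (r − 9)(r − 7).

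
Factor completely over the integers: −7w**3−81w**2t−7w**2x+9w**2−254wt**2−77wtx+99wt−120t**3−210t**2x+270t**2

−(7w+4t+7x−9)(w+5t)(w+6t)

Group: 7w(−w**2−11wt−30t**2) + (4t+7x−9)(−w**2−11wt−30t**2); both groups contain (−w**2−11wt−30t**2), so (7w+4t+7x−9) is a factor with cofactor −w**2−11wt−30t**2.
The cofactor groups again: −w**2−11wt−30t**2 = −w(w+5t) − 6t(w+5t); both groups contain (w+5t), giving −(w+6t)(w+5t).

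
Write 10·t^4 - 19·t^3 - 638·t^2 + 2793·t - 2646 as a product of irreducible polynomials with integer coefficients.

(2·t - 7)·(5·t - 7)·(t + 9)·(t - 6)

Trying the rational-root candidates, t = 7/2 is a root, so (2·t - 7) divides it; the quotient is 5·t^3 + 8·t^2 - 291·t + 378.
Next, t = -9 is a root, so (t + 9) is a factor; dividing leaves 5·t^2 - 37·t + 42.
The remaining quadratic factors as (t - 6)(5·t - 7).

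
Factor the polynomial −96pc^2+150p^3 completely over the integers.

Factor out 6p, leaving 25p^2−16c^2, which is a difference of two squares.

6p(5p−4c)(5p+4c)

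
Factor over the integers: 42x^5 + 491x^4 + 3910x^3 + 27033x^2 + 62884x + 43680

(2x + 15)(3x + 4)(7x + 13)(x^2 + x + 56)

By the rational root theorem, x = −13/7 is a root, giving the factor (7x + 13) and quotient 6x^4 + 59x^3 + 449x^2 + 3028x + 3360.
Next, x = −15/2 is a root, giving the factor (2x + 15) and quotient 3x^3 + 7x^2 + 172x + 224.
Continuing, x = −4/3 is a root, giving the factor (3x + 4) and quotient x^2 + x + 56.
The quadratic x^2 + x + 56 has discriminant −223 < 0 and is irreducible over ℤ.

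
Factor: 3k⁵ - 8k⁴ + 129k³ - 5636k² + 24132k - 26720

By the rational root theorem, k = 10 is a root, so (k - 10) is a factor; dividing leaves 3k⁴ + 22k³ + 349k² - 2146k + 2672.
Continuing, k = 2 is a root, so (k - 2) divides it; the quotient is 3k³ + 28k² + 405k - 1336.
Continuing, k = 8/3 is a root, giving the factor (3k - 8) and quotient k² + 12k + 167.
The quadratic k² + 12k + 167 has discriminant -524 < 0 and is irreducible over ℤ.

(3k - 8)(k - 10)(k - 2)(k² + 12k + 167)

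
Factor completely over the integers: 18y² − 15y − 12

Pull out the common factor 3, then factor the remaining trinomial.

3(2y + 1)(3y − 4)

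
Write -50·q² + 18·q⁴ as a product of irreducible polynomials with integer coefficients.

2·q²·(3·q + 5)·(3·q - 5)

Pull out the common factor 2·q²; 9·q² - 25 is a difference of squares.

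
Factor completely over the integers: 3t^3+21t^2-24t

Pull out the common factor 3t, then factor the remaining trinomial.

3t(t+8)(t-1)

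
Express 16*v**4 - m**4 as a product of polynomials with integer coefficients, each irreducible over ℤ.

Write as (4*v**2)² − (m**2)², then factor 4*v**2 - m**2 once more.

(2*v - m)*(2*v + m)*(4*v**2 + m**2)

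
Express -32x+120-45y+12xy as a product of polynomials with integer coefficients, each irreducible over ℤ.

(3y-8)(4x-15)

Group as (12xy-32x) + (-45y+120) = 4x(3y-8) - 15(3y-8).
Both groups share the factor (3y-8).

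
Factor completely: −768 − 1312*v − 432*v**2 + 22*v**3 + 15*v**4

Trying the rational-root candidates, v = −8/3 is a root, so (3*v + 8) divides it; the quotient is 5*v**3 − 6*v**2 − 128*v − 96.
Next, v = −4 is a root, so (v + 4) is a factor; dividing leaves 5*v**2 − 26*v − 24.
The remaining quadratic factors as (5*v + 4)(v − 6).

(3*v + 8)*(5*v + 4)*(v + 4)*(v − 6)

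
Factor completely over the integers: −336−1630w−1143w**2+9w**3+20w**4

Among the possible rational roots, w = −6/5 is a root, so (5w+6) divides it; the quotient is 4w**3−3w**2−225w−56.
Next, w = −7 is a root, so (w+7) is a factor; dividing leaves 4w**2−31w−8.
The remaining quadratic factors as (w−8)(4w+1).

(4w+1)(5w+6)(w+7)(w−8)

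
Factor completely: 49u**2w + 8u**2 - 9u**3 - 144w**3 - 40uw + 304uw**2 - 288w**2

-(9u - 4w - 8)(u + 4w)(u - 9w)

Group: u(-9u**2 + 85uw + 8u - 36w**2 - 72w) + 4w(-9u**2 + 85uw + 8u - 36w**2 - 72w); both groups contain (-9u**2 + 85uw + 8u - 36w**2 - 72w), so (u + 4w) is a factor with cofactor -9u**2 + 85uw + 8u - 36w**2 - 72w.
The cofactor groups again: -9u**2 + 85uw + 8u - 36w**2 - 72w = -u(9u - 4w - 8) + 9w(9u - 4w - 8); both groups contain (9u - 4w - 8), giving -(u - 9w)(9u - 4w - 8).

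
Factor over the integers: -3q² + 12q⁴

Every term has a factor of 3q². Then 4q² - 1 = (2q)² − (1)².

3q²(2q + 1)(2q - 1)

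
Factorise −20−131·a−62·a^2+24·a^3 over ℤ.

Testing divisors of the constant over divisors of the leading coefficient, a = −5/4 is a root, so (4·a+5) divides it; the quotient is 6·a^2−23·a−4.
The remaining quadratic factors as (6·a+1)(a−4).

(4·a+5)·(6·a+1)·(a−4)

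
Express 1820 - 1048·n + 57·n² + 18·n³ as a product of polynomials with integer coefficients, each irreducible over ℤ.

Among the possible rational roots, n = 14/3 is a root, giving the factor (3·n - 14) and quotient 6·n² + 47·n - 130.
The remaining quadratic factors as (n + 10)(6·n - 13).

(3·n - 14)·(6·n - 13)·(n + 10)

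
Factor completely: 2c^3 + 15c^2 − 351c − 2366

Among the possible rational roots, c = −14 is a root, so (c + 14) is a factor; dividing leaves 2c^2 − 13c − 169.
The remaining quadratic factors as (2c + 13)(c − 13).

(2c + 13)(c + 14)(c − 13)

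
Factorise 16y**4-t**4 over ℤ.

(2y-t)(2y+t)(4y**2+t**2)

Difference of squares twice: with A = 2y and B = t, A⁴ − B⁴ = (A² − B²)(A² + B²), and A² − B² factors again.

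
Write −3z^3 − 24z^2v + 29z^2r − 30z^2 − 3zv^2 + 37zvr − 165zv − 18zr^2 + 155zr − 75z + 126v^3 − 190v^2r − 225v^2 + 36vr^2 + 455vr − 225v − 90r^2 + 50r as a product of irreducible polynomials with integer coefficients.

−(3z + 9v − 2r)(z − 2v + 5)(z + 7v − 9r + 5)

Group: z(−3z^2 − 30zv + 29zr − 15z − 63v^2 + 95vr − 45v − 18r^2 + 10r) + (−2v + 5)(−3z^2 − 30zv + 29zr − 15z − 63v^2 + 95vr − 45v − 18r^2 + 10r); both groups contain (−3z^2 − 30zv + 29zr − 15z − 63v^2 + 95vr − 45v − 18r^2 + 10r), so (z − 2v + 5) is a factor with cofactor −3z^2 − 30zv + 29zr − 15z − 63v^2 + 95vr − 45v − 18r^2 + 10r.
The cofactor groups again: −3z^2 − 30zv + 29zr − 15z − 63v^2 + 95vr − 45v − 18r^2 + 10r = −3z(z + 7v − 9r + 5) + (−9v + 2r)(z + 7v − 9r + 5); both groups contain (z + 7v − 9r + 5), giving −(3z + 9v − 2r)(z + 7v − 9r + 5).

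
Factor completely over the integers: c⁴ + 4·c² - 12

(c² + 6)·(c² - 2)

Substitute u = c² to get a quadratic in u, then factor.
c² + 6 is irreducible over ℤ (always positive, so no real roots).
c² - 2 is irreducible over ℤ (2 is not a perfect square).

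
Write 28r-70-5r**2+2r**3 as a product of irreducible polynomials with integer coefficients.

(2r-5)(r**2+14)

Group as (2r**3+28r) + (-5r**2-70) = 2r(r**2+14) - 5(r**2+14).
Both groups share the factor (r**2+14).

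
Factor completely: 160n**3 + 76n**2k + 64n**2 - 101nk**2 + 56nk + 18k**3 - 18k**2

Group: 8n(20n**2 - 13nk + 8n + 2k**2 - 2k) + 9k(20n**2 - 13nk + 8n + 2k**2 - 2k); both groups contain (20n**2 - 13nk + 8n + 2k**2 - 2k), so (8n + 9k) is a factor with cofactor 20n**2 - 13nk + 8n + 2k**2 - 2k.
The cofactor groups again: 20n**2 - 13nk + 8n + 2k**2 - 2k = 4n(5n - 2k + 2) - k(5n - 2k + 2); both groups contain (5n - 2k + 2), giving (4n - k)(5n - 2k + 2).

(5n - 2k + 2)(4n - k)(8n + 9k)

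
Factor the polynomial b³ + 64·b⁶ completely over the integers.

b³·(4·b + 1)·(16·b² − 4·b + 1)

Every term has a factor of b³; factoring it out leaves 64·b³ + 1.
Recognize a sum of cubes with the parts 4·b and 1.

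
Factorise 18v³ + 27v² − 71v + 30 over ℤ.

Trying the rational-root candidates, v = 2/3 is a root, so (3v − 2) is a factor; dividing leaves 6v² + 13v − 15.
The remaining quadratic factors as (6v − 5)(v + 3).

(3v − 2)(6v − 5)(v + 3)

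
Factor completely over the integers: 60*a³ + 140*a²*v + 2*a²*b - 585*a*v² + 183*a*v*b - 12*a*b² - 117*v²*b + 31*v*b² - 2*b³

(2*a + 9*v - b)*(5*a + b)*(6*a - 13*v + 2*b)

Group: 5*a*(12*a² + 28*a*v - 2*a*b - 117*v² + 31*v*b - 2*b²) + b*(12*a² + 28*a*v - 2*a*b - 117*v² + 31*v*b - 2*b²); both groups contain (12*a² + 28*a*v - 2*a*b - 117*v² + 31*v*b - 2*b²), so (5*a + b) is a factor with cofactor 12*a² + 28*a*v - 2*a*b - 117*v² + 31*v*b - 2*b².
The cofactor groups again: 12*a² + 28*a*v - 2*a*b - 117*v² + 31*v*b - 2*b² = 6*a*(2*a + 9*v - b) + (-13*v + 2*b)*(2*a + 9*v - b); both groups contain (2*a + 9*v - b), giving (6*a - 13*v + 2*b)*(2*a + 9*v - b).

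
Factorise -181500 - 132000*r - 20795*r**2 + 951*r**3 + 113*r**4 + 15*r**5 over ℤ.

(3*r + 10)*(5*r + 11)*(r - 10)*(r**2 + 12*r + 165)

By the rational root theorem, r = -10/3 is a root, giving the factor (3*r + 10) and quotient 5*r**4 + 21*r**3 + 247*r**2 - 7755*r - 18150.
Next, r = -11/5 is a root, so (5*r + 11) divides it; the quotient is r**3 + 2*r**2 + 45*r - 1650.
Then r = 10 is a root, so (r - 10) divides it; the quotient is r**2 + 12*r + 165.
The quadratic r**2 + 12*r + 165 has discriminant -516 < 0 and is irreducible over ℤ.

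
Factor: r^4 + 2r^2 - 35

(r^2 + 7)(r^2 - 5)

Substitute u = r^2 to get a quadratic in u, then factor.
r^2 + 7 is irreducible over ℤ (always positive, so no real roots).
r^2 - 5 is irreducible over ℤ (5 is not a perfect square).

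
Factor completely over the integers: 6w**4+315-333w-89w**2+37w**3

(6w-5)(w+3)(w+7)(w-3)

By the rational root theorem, w = -3 is a root, so (w+3) is a factor; dividing leaves 6w**3+19w**2-146w+105.
Continuing, w = 3 is a root, so (w-3) divides it; the quotient is 6w**2+37w-35.
The remaining quadratic factors as (w+7)(6w-5).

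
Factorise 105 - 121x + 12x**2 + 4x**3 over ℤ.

(2x + 15)(2x - 7)(x - 1)

Testing divisors of the constant over divisors of the leading coefficient, x = -15/2 is a root, so (2x + 15) is a factor; dividing leaves 2x**2 - 9x + 7.
The remaining quadratic factors as (2x - 7)(x - 1).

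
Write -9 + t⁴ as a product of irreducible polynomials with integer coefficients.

Substitute u = t² to get a quadratic in u, then factor.
t² - 3 is irreducible over ℤ (3 is not a perfect square).
t² + 3 is irreducible over ℤ (always positive, so no real roots).

(t² + 3)(t² - 3)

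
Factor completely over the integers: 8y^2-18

2(2y+3)(2y-3)

Pull out the common factor 2; 4y^2-9 is a difference of squares.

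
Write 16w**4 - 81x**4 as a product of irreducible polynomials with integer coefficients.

(2w + 3x)(2w - 3x)(4w**2 + 9x**2)

Difference of squares twice: with A = 2w and B = 3x, A⁴ − B⁴ = (A² − B²)(A² + B²), and A² − B² factors again.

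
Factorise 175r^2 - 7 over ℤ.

Factor out 7, leaving 25r^2 - 1, which is a difference of two squares.

7(5r + 1)(5r - 1)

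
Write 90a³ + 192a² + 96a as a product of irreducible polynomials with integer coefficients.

6a(3a + 4)(5a + 4)

Pull out the common factor 6a, then factor the remaining trinomial.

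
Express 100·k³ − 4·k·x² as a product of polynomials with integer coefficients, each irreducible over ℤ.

Every term has a factor of 4·k. Then 25·k² − x² = (5·k)² − (x)².

4·k·(5·k + x)·(5·k − x)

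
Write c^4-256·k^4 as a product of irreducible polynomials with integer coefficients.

(c)⁴ − (4·k)⁴ = ((c)² − (4·k)²)((c)² + (4·k)²); the first factor splits again, the second (c^2+16·k^2) is irreducible.

(c+4·k)·(c-4·k)·(c^2+16·k^2)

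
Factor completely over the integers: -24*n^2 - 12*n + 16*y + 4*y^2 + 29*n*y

-(3*n - 4*y)*(8*n + y + 4)

Group: -8*n*(3*n - 4*y) + (-y - 4)*(3*n - 4*y); both groups contain (3*n - 4*y).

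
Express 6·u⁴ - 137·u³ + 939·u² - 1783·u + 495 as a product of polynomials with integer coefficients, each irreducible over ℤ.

(2·u - 5)·(3·u - 1)·(u - 11)·(u - 9)

Testing divisors of the constant over divisors of the leading coefficient, u = 5/2 is a root, giving the factor (2·u - 5) and quotient 3·u³ - 61·u² + 317·u - 99.
Continuing, u = 9 is a root, so (u - 9) divides it; the quotient is 3·u² - 34·u + 11.
The remaining quadratic factors as (3·u - 1)(u - 11).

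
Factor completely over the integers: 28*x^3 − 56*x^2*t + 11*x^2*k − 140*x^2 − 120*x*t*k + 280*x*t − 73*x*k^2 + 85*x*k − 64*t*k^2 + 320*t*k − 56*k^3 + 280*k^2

Group: 7*x*(4*x^2 − 8*x*t − 3*x*k − 20*x − 8*t*k + 40*t − 7*k^2 + 35*k) + 8*k*(4*x^2 − 8*x*t − 3*x*k − 20*x − 8*t*k + 40*t − 7*k^2 + 35*k); both groups contain (4*x^2 − 8*x*t − 3*x*k − 20*x − 8*t*k + 40*t − 7*k^2 + 35*k), so (7*x + 8*k) is a factor with cofactor 4*x^2 − 8*x*t − 3*x*k − 20*x − 8*t*k + 40*t − 7*k^2 + 35*k.
The cofactor groups again: 4*x^2 − 8*x*t − 3*x*k − 20*x − 8*t*k + 40*t − 7*k^2 + 35*k = 4*x*(x + k − 5) + (−8*t − 7*k)*(x + k − 5); both groups contain (x + k − 5), giving (4*x − 8*t − 7*k)*(x + k − 5).

(4*x − 8*t − 7*k)*(7*x + 8*k)*(x + k − 5)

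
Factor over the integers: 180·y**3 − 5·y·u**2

Every term has a factor of 5·y. Then 36·y**2 − u**2 = (6·y)² − (u)².

5·y·(6·y − u)·(6·y + u)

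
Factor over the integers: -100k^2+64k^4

Every term has a factor of 4k^2. Then 16k^2-25 = (4k)² − (5)².

4k^2(4k+5)(4k-5)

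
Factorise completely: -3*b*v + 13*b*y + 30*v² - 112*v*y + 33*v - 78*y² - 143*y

-(3*v - 13*y)*(b - 10*v - 6*y - 11)

Group: -3*v*(b - 10*v - 6*y - 11) + 13*y*(b - 10*v - 6*y - 11); both groups contain (b - 10*v - 6*y - 11).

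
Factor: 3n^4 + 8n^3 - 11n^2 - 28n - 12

Among the possible rational roots, n = 2 is a root, giving the factor (n - 2) and quotient 3n^3 + 14n^2 + 17n + 6.
Then n = -3 is a root, so (n + 3) divides it; the quotient is 3n^2 + 5n + 2.
The remaining quadratic factors as (n + 1)(3n + 2).

(3n + 2)(n + 1)(n + 3)(n - 2)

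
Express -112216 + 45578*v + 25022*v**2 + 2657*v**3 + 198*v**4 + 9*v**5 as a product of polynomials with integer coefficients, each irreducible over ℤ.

Trying the rational-root candidates, v = -13 is a root, so (v + 13) divides it; the quotient is 9*v**4 + 81*v**3 + 1604*v**2 + 4170*v - 8632.
Continuing, v = -13/3 is a root, so (3*v + 13) is a factor; dividing leaves 3*v**3 + 14*v**2 + 474*v - 664.
Then v = 4/3 is a root, so (3*v - 4) is a factor; dividing leaves v**2 + 6*v + 166.
The quadratic v**2 + 6*v + 166 has discriminant -628 < 0 and is irreducible over ℤ.

(3*v + 13)*(3*v - 4)*(v + 13)*(v**2 + 6*v + 166)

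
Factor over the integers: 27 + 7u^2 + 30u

(7u + 9)(u + 3)

Need a pair with product 7·27 = 189 and sum 30: that's 9 and 21.
Split the middle term: 7u^2 + 9u + 21u + 27 = u(7u + 9) + 3(7u + 9).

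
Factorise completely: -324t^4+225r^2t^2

9t^2(5r+6t)(5r-6t)

Factor out 9t^2, leaving 25r^2-36t^2, which is a difference of two squares.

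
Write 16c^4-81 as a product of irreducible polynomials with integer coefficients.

(2c+3)(2c-3)(4c^2+9)

Write as (4c^2)² − (9)², then factor 4c^2-9 once more.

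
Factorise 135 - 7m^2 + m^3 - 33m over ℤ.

By the rational root theorem, m = -5 is a root, so (m + 5) is a factor; dividing leaves m^2 - 12m + 27.
The remaining quadratic factors as (m - 9)(m - 3).

(m + 5)(m - 3)(m - 9)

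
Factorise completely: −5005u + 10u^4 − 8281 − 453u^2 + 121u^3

Trying the rational-root candidates, u = −13/5 is a root, so (5u + 13) divides it; the quotient is 2u^3 + 19u^2 − 140u − 637.
Continuing, u = −13 is a root, giving the factor (u + 13) and quotient 2u^2 − 7u − 49.
The remaining quadratic factors as (2u + 7)(u − 7).

(2u + 7)(5u + 13)(u + 13)(u − 7)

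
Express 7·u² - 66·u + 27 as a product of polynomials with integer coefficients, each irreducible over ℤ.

Need a pair with product 7·27 = 189 and sum -66: that's -63 and -3.
Split the middle term: 7·u² - 63·u - 3·u + 27 = 7·u·(u - 9) - 3·(u - 9).

(7·u - 3)·(u - 9)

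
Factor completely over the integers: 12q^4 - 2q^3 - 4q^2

2q^2(2q + 1)(3q - 2)

Pull out the common factor 2q^2, then factor the remaining trinomial.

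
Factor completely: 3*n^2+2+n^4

(n^2+1)*(n^2+2)

Substitute u = n^2 to get a quadratic in u, then factor.
n^2+2 is irreducible over ℤ (always positive, so no real roots).
n^2+1 is irreducible over ℤ (sum of squares).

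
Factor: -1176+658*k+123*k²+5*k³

Among the possible rational roots, k = 7/5 is a root, so (5*k-7) divides it; the quotient is k²+26*k+168.
The remaining quadratic factors as (k+14)(k+12).

(5*k-7)*(k+12)*(k+14)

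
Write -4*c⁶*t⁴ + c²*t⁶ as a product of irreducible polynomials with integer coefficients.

Pull out the common factor c²*t⁴, leaving -4*c⁴ + t².
Recognize a difference of squares with the parts t and 2*c².

-c²*t⁴*(2*c² + t)*(2*c² - t)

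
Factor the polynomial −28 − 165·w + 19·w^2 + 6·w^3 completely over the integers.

Testing divisors of the constant over divisors of the leading coefficient, w = −1/6 is a root, so (6·w + 1) divides it; the quotient is w^2 + 3·w − 28.
The remaining quadratic factors as (w + 7)(w − 4).

(6·w + 1)·(w + 7)·(w − 4)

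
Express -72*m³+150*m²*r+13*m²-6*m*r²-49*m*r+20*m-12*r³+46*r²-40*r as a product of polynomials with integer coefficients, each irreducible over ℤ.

-(8*m+2*r-5)*(9*m-3*r+4)*(m-2*r)

Group: 9*m*(-8*m²+14*m*r+5*m+4*r²-10*r) + (-3*r+4)*(-8*m²+14*m*r+5*m+4*r²-10*r); both groups contain (-8*m²+14*m*r+5*m+4*r²-10*r), so (9*m-3*r+4) is a factor with cofactor -8*m²+14*m*r+5*m+4*r²-10*r.
The cofactor groups again: -8*m²+14*m*r+5*m+4*r²-10*r = -8*m*(m-2*r) + (-2*r+5)*(m-2*r); both groups contain (m-2*r), giving -(8*m+2*r-5)*(m-2*r).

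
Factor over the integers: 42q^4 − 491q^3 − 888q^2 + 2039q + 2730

Among the possible rational roots, q = −15/7 is a root, giving the factor (7q + 15) and quotient 6q^3 − 83q^2 + 51q + 182.
Continuing, q = −7/6 is a root, so (6q + 7) is a factor; dividing leaves q^2 − 15q + 26.
The remaining quadratic factors as (q − 2)(q − 13).

(6q + 7)(7q + 15)(q − 13)(q − 2)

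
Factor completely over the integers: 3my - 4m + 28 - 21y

(3y - 4)(m - 7)

Group as (3my - 4m) + (-21y + 28) = m(3y - 4) - 7(3y - 4).
Both groups share the factor (3y - 4).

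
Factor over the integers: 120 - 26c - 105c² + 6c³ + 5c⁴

Trying the rational-root candidates, c = 1 is a root, so (c - 1) is a factor; dividing leaves 5c³ + 11c² - 94c - 120.
Next, c = -5 is a root, so (c + 5) divides it; the quotient is 5c² - 14c - 24.
The remaining quadratic factors as (5c + 6)(c - 4).

(5c + 6)(c + 5)(c - 1)(c - 4)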